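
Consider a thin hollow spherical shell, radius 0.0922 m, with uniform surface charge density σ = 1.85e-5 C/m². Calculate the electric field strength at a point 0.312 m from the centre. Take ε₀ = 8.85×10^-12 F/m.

Use a concentric Gaussian sphere at r = 0.312 m (r > 0.0922 m).
The entire shell is enclosed: Q_enc = σ·4πR² = (1.85×10^-5)·4π·(0.0922)² = 1.976×10^-6 C.
Gauss's law: E·4πr² = Q_enc/ε₀.
E = |Q_enc|/(4πε₀r²) = (1.976×10^-6)/(4π·8.85×10^-12·(0.312)²) = 1.83×10^5 N/C.

|E| ≈ 1.83×10^5 N/C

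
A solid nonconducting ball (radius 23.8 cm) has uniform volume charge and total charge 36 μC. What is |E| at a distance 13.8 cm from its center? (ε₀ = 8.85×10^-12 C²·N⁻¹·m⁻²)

3.31e6 V/m

Symmetry ⇒ E = E(r) r̂. Gaussian sphere of radius r = 13.8 cm (r < R).
For a uniform sphere the enclosed fraction is (r/R)³, so Q_enc = (36 μC)(0.138/0.238)³ = 7.018×10^-6 C.
Gauss's law: E·4πr² = Q_enc/ε₀.
E = |Q_enc|/(4πε₀r²) = (7.018×10^-6)/(4π·8.85×10^-12·(0.138)²) = 3.31×10^6 N/C.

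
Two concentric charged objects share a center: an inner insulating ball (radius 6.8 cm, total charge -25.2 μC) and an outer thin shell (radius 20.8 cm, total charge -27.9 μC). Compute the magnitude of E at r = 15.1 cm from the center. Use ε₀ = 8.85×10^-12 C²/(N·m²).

E ≈ 9.94×10^6 N/C

Use a concentric Gaussian sphere at r = 15.1 cm (between the bodies, 6.8 cm < r < 20.8 cm).
The shell at 20.8 cm lies outside the Gaussian surface, so Q_enc = -25.2 μC = -2.52e-5 C.
Gauss's law: E·4πr² = Q_enc/ε₀.
E = |Q_enc|/(4πε₀r²) = (2.52×10^-5)/(4π·8.85×10^-12·(0.151)²) = 9.94e6 N/C.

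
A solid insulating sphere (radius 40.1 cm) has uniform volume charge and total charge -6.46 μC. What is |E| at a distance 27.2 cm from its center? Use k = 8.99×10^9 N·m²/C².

Use a concentric Gaussian sphere at r = 27.2 cm (r < R).
Only the charge within r is enclosed: Q_enc = Q·(r/R)³ = (-6.46 μC)·(27.2 cm/40.1 cm)³ = -2.016×10^-6 C.
Gauss's law: E·4πr² = Q_enc/ε₀.
E = k|Q_enc|/r² = (8.99×10^9)(2.016×10^-6)/(0.272)² = 2.45e5 N/C.

|E| = 2.45×10^5 N/C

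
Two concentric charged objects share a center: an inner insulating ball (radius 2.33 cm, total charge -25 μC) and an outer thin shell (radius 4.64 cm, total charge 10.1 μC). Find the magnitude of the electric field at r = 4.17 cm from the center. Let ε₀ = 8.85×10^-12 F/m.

|E| ≈ 1.29×10^8 V/m

Symmetry ⇒ E = E(r) r̂. Gaussian sphere of radius r = 4.17 cm (between the bodies, 2.33 cm < r < 4.64 cm).
Only the inner charge is enclosed; the outer shell contributes nothing inside itself. Q_enc = -25 μC = -2.50×10^-5 C.
By Gauss's law, ∮E·dA = E·4πr² = Q_enc/ε₀.
E = |Q_enc|/(4πε₀r²) = (2.50×10^-5)/(4π·8.85×10^-12·(0.0417)²) = 1.29×10^8 N/C.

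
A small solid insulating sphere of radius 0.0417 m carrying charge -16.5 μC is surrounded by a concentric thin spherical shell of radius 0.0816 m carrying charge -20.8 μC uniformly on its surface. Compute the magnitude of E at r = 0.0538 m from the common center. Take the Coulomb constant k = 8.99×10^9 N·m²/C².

E = 5.12×10^7 N/C

Symmetry ⇒ E = E(r) r̂. Gaussian sphere of radius r = 0.0538 m (between the bodies, 0.0417 m < r < 0.0816 m).
Only the inner charge is enclosed; the outer shell contributes nothing inside itself. Q_enc = -16.5 μC = -1.65e-5 C.
Applying ∮E·dA = Q_enc/ε₀ with Φ = E(4πr²):
E = k|Q_enc|/r² = (8.99×10^9)(1.65×10^-5)/(0.0538)² = 5.12×10^7 N/C.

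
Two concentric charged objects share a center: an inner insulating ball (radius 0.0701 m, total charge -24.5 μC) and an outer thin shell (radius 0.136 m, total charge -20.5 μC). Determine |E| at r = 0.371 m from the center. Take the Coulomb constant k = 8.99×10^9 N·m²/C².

Take a concentric spherical Gaussian surface of radius r = 0.371 m (r > 0.136 m, enclosing both).
Q_enc = (-24.5 μC) + (-20.5 μC) = -4.50×10^-5 C.
By Gauss's law, ∮E·dA = E·4πr² = Q_enc/ε₀.
E = k|Q_enc|/r² = (8.99×10^9)(4.50×10^-5)/(0.371)² = 2.94×10^6 N/C.

|E| ≈ 2.94×10^6 N/C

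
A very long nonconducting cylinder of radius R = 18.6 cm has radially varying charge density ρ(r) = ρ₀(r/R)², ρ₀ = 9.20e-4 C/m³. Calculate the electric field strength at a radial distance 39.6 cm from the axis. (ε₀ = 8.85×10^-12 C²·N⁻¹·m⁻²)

By cylindrical symmetry E is radial; use a coaxial Gaussian cylinder of radius 39.6 cm and length L (r > R, full charge per length enclosed).
λ_enc = 2π ∫₀^R ρ₀(r'/R)^2 r' dr' = 2πρ₀R²/4 = 5.00×10^-5 C/m.
Gauss's law: E·2πrL = λ_enc L/ε₀.
E = |λ_enc|/(2πε₀r) = (5.00e-5)/(2π·8.85×10^-12·0.396) = 2.27×10^6 N/C.

E ≈ 2.27×10^6 V/m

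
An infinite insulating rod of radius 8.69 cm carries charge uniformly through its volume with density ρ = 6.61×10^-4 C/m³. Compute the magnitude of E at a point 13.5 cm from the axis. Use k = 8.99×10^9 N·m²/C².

By cylindrical symmetry E is radial; use a coaxial Gaussian cylinder of radius 13.5 cm and length L (r > 8.69 cm, full cross-section enclosed).
λ_enc = ρ·πR² = (6.61×10^-4)π(0.0869)² = 1.568×10^-5 C/m.
Since E is radial and uniform over the curved surface, Φ = E·2πrL = Q_enc/ε₀ = λ_enc L/ε₀.
E = 2k|λ_enc|/r = 2(8.99×10^9)(1.568e-5)/(0.135) = 2.09×10^6 N/C.

|E| = 2.09e6 N/C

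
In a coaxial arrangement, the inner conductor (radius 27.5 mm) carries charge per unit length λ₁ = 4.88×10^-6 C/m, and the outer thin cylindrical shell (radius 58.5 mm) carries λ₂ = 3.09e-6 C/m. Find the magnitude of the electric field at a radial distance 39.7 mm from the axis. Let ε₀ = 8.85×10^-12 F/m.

Choose a coaxial cylinder of radius r = 39.7 mm (arbitrary length L) as the Gaussian surface (between the conductors, 27.5 mm < r < 58.5 mm).
Only the inner wire is enclosed; the outer shell contributes nothing inside itself. λ_enc = λ₁ = 4.88e-6 C/m.
Since E is radial and uniform over the curved surface, Φ = E·2πrL = Q_enc/ε₀ = λ_enc L/ε₀.
E = |λ_enc|/(2πε₀r) = (4.88×10^-6)/(2π·8.85×10^-12·0.0397) = 2.21×10^6 N/C.

|E| ≈ 2.21e6 V/m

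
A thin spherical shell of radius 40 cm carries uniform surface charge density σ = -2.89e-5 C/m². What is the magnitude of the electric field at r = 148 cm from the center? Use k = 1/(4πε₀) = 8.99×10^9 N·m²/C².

E ≈ 2.38×10^5 V/m

Symmetry ⇒ E = E(r) r̂. Gaussian sphere of radius r = 148 cm (r > 40 cm).
The entire shell is enclosed: Q_enc = σ·4πR² = (-2.89e-5)·4π·(0.4)² = -5.811×10^-5 C.
By Gauss's law, ∮E·dA = E·4πr² = Q_enc/ε₀.
E = k|Q_enc|/r² = (8.99×10^9)(5.811×10^-5)/(1.48)² = 2.38×10^5 N/C.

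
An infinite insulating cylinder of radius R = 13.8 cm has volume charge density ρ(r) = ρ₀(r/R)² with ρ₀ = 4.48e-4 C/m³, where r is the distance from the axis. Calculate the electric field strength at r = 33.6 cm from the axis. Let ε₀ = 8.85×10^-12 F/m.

Take a coaxial cylindrical Gaussian surface of radius r = 33.6 cm and length L (r > R, full charge per length enclosed).
λ_enc = 2π ∫₀^R ρ₀(r'/R)^2 r' dr' = 2πρ₀R²/4 = 1.34×10^-5 C/m.
By Gauss's law (flux through the curved wall only), E·2πrL = λ_enc L/ε₀.
E = |λ_enc|/(2πε₀r) = (1.34×10^-5)/(2π·8.85×10^-12·0.336) = 7.17e5 N/C.

|E| = 7.17×10^5 N/C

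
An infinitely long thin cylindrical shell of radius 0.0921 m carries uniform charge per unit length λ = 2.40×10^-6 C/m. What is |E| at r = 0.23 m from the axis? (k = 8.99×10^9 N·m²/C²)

Coaxial Gaussian cylinder, radius r = 0.23 m, length L (r > 0.0921 m).
The full line charge is enclosed: λ_enc = 2.40×10^-6 C/m.
Since E is radial and uniform over the curved surface, Φ = E·2πrL = Q_enc/ε₀ = λ_enc L/ε₀.
E = 2k|λ_enc|/r = 2(8.99×10^9)(2.40×10^-6)/(0.23) = 1.88×10^5 N/C.

E ≈ 1.88×10^5 N/C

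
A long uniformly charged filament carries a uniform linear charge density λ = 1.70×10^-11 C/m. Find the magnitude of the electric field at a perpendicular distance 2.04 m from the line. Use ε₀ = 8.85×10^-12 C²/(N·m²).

E = 0.15 N/C

Coaxial Gaussian cylinder, radius r = 2.04 m, length L.
Q_enc = λL, so λ_enc = 1.70e-11 C/m.
Since E is radial and uniform over the curved surface, Φ = E·2πrL = Q_enc/ε₀ = λ_enc L/ε₀.
E = |λ_enc|/(2πε₀r) = (1.70×10^-11)/(2π·8.85×10^-12·2.04) = 0.15 N/C.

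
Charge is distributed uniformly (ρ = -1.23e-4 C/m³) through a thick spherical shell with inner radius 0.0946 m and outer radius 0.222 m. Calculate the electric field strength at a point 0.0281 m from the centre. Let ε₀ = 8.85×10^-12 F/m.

E = 0 (no enclosed charge)

Use a concentric Gaussian sphere at r = 0.0281 m (r < 0.0946 m, inside the empty cavity).
Q_enc = 0 (all charge lies at larger r); Gauss's law gives E = 0.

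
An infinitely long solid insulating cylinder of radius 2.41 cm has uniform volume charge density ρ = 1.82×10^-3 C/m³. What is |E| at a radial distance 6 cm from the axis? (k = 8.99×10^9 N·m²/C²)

Take a coaxial cylindrical Gaussian surface of radius r = 6 cm and length L (r > 2.41 cm, full cross-section enclosed).
λ_enc = ρ·πR² = (1.82×10^-3)π(0.0241)² = 3.321×10^-6 C/m.
Applying ∮E·dA = Q_enc/ε₀ with the end caps contributing no flux:
E = 2k|λ_enc|/r = 2(8.99×10^9)(3.321e-6)/(0.06) = 9.95×10^5 N/C.

|E| = 9.95×10^5 N/C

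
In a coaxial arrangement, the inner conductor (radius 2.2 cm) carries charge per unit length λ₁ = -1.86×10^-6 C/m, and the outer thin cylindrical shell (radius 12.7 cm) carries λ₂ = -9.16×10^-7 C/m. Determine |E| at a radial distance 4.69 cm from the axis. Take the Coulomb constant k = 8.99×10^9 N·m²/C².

Coaxial Gaussian cylinder, radius r = 4.69 cm, length L (between the conductors, 2.2 cm < r < 12.7 cm).
The shell at 12.7 cm lies outside the Gaussian surface, so λ_enc = λ₁ = -1.86×10^-6 C/m.
By Gauss's law (flux through the curved wall only), E·2πrL = λ_enc L/ε₀.
E = 2k|λ_enc|/r = 2(8.99×10^9)(1.86×10^-6)/(0.0469) = 7.13×10^5 N/C.

7.13×10^5 V/m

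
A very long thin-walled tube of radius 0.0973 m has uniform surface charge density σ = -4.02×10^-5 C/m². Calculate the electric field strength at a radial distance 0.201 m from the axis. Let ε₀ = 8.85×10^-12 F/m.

2.20e6 V/m

Take a coaxial cylindrical Gaussian surface of radius r = 0.201 m and length L (r > 0.0973 m).
The whole shell is enclosed: λ_enc = σ·2πR = (-4.02×10^-5)·2π·(0.0973) = -2.458×10^-5 C/m.
Since E is radial and uniform over the curved surface, Φ = E·2πrL = Q_enc/ε₀ = λ_enc L/ε₀.
E = |λ_enc|/(2πε₀r) = (2.458×10^-5)/(2π·8.85×10^-12·0.201) = 2.20e6 N/C.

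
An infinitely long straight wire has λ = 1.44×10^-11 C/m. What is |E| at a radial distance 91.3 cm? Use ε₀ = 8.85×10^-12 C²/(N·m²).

Take a coaxial cylindrical Gaussian surface of radius r = 91.3 cm and length L.
Q_enc = λL, so λ_enc = 1.44e-11 C/m.
Gauss's law: E·2πrL = λ_enc L/ε₀.
E = |λ_enc|/(2πε₀r) = (1.44×10^-11)/(2π·8.85×10^-12·0.913) = 0.284 N/C.

E = 0.284 N/C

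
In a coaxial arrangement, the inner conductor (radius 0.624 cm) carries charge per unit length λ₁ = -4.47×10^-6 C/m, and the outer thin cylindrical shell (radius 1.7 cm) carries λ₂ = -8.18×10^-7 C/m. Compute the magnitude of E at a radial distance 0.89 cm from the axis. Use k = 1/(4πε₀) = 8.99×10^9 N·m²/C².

E ≈ 9.03×10^6 V/m

Choose a coaxial cylinder of radius r = 0.89 cm (arbitrary length L) as the Gaussian surface (between the conductors, 0.624 cm < r < 1.7 cm).
The shell at 1.7 cm lies outside the Gaussian surface, so λ_enc = λ₁ = -4.47×10^-6 C/m.
By Gauss's law (flux through the curved wall only), E·2πrL = λ_enc L/ε₀.
E = 2k|λ_enc|/r = 2(8.99×10^9)(4.47e-6)/(0.0089) = 9.03×10^6 N/C.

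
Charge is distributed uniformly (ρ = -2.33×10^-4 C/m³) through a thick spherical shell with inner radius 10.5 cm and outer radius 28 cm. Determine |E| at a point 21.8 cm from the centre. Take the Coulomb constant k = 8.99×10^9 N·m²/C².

Use a concentric Gaussian sphere at r = 21.8 cm (within the shell material, 10.5 cm < r < 28 cm).
Only the shell between 10.5 cm and r is enclosed: Q_enc = ρ·(4π/3)(r³ − a³) = (-2.33×10^-4)·(4π/3)·((0.218)³ − (0.105)³) = -8.982e-6 C.
Since E is radial and uniform over the Gaussian sphere, Φ = E·4πr² = Q_enc/ε₀.
E = k|Q_enc|/r² = (8.99×10^9)(8.982×10^-6)/(0.218)² = 1.70×10^6 N/C.

1.70e6 V/m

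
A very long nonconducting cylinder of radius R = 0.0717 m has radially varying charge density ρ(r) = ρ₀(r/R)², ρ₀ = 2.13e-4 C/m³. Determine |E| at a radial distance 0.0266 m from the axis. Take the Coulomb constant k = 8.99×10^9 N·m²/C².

|E| = 2.20e4 N/C

Choose a coaxial cylinder of radius r = 0.0266 m (arbitrary length L) as the Gaussian surface (r < R).
Integrating ρ over the cross-section to radius r: λ_enc = (2πρ₀/R²) ∫₀^r r'^3 dr' = 2πρ₀ r^4/(4·R²) = 3.258e-8 C/m.
By Gauss's law (flux through the curved wall only), E·2πrL = λ_enc L/ε₀.
E = 2k|λ_enc|/r = 2(8.99×10^9)(3.258×10^-8)/(0.0266) = 2.20×10^4 N/C.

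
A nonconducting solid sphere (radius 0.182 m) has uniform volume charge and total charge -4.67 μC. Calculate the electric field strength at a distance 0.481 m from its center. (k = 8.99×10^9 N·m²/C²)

E = 1.81×10^5 N/C

Take a concentric spherical Gaussian surface of radius r = 0.481 m (r > R, so the entire charge is enclosed).
Q_enc = -4.67 μC = -4.67e-6 C.
By Gauss's law, ∮E·dA = E·4πr² = Q_enc/ε₀.
E = k|Q_enc|/r² = (8.99×10^9)(4.67×10^-6)/(0.481)² = 1.81e5 N/C.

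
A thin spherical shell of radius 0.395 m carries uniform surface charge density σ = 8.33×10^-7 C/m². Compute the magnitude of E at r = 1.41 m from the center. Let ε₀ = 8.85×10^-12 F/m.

E = 7.39×10^3 N/C

Use a concentric Gaussian sphere at r = 1.41 m (r > 0.395 m).
The entire shell is enclosed: Q_enc = σ·4πR² = (8.33e-7)·4π·(0.395)² = 1.633×10^-6 C.
Since E is radial and uniform over the Gaussian sphere, Φ = E·4πr² = Q_enc/ε₀.
E = |Q_enc|/(4πε₀r²) = (1.633×10^-6)/(4π·8.85×10^-12·(1.41)²) = 7.39×10^3 N/C.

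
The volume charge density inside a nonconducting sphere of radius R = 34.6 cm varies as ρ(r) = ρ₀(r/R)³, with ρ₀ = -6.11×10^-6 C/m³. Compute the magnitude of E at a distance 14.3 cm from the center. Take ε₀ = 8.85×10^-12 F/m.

Take a concentric spherical Gaussian surface of radius r = 14.3 cm (r < R).
Q_enc = ∫₀^r ρ(r')·4πr'² dr' = (4πρ₀/R³) ∫₀^r r'^5 dr' = 4πρ₀ r^6/(6·R³) = -2.642e-9 C.
By Gauss's law, ∮E·dA = E·4πr² = Q_enc/ε₀.
E = |Q_enc|/(4πε₀r²) = (2.642×10^-9)/(4π·8.85×10^-12·(0.143)²) = 1.16e3 N/C.

|E| ≈ 1.16×10^3 V/m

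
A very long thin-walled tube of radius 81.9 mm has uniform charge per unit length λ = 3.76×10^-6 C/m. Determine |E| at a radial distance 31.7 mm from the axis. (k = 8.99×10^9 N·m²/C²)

E = 0 (no enclosed charge)

Take a coaxial cylindrical Gaussian surface of radius r = 31.7 mm and length L (r < 81.9 mm, inside the shell).
No charge is enclosed, so Gauss's law gives E·2πrL = 0 ⇒ E = 0.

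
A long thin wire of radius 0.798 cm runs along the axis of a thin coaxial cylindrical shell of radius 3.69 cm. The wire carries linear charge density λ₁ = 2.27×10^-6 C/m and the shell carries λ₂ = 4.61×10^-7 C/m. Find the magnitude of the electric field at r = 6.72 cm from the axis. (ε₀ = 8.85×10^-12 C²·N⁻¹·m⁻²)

By cylindrical symmetry E is radial; use a coaxial Gaussian cylinder of radius 6.72 cm and length L (r > 3.69 cm, enclosing both).
λ_enc = λ₁ + λ₂ = (2.27×10^-6) + (4.61×10^-7) = 2.731×10^-6 C/m.
By Gauss's law (flux through the curved wall only), E·2πrL = λ_enc L/ε₀.
E = |λ_enc|/(2πε₀r) = (2.731×10^-6)/(2π·8.85×10^-12·0.0672) = 7.31e5 N/C.

|E| = 7.31e5 V/m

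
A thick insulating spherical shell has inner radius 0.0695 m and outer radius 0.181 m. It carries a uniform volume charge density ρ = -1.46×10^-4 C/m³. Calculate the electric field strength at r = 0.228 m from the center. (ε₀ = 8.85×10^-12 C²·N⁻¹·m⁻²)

|E| ≈ 5.92×10^5 N/C

Use a concentric Gaussian sphere at r = 0.228 m (r > 0.181 m, enclosing the whole shell).
Q_enc = ρ·(4π/3)(b³ − a³) = (-1.46e-4)·(4π/3)·((0.181)³ − (0.0695)³) = -3.421×10^-6 C.
Gauss's law: E·4πr² = Q_enc/ε₀.
E = |Q_enc|/(4πε₀r²) = (3.421×10^-6)/(4π·8.85×10^-12·(0.228)²) = 5.92e5 N/C.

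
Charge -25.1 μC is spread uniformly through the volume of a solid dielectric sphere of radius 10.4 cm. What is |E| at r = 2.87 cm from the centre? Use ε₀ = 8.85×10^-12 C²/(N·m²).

|E| ≈ 5.76e6 V/m

Take a concentric spherical Gaussian surface of radius r = 2.87 cm (r < R).
For a uniform sphere the enclosed fraction is (r/R)³, so Q_enc = (-25.1 μC)(0.0287/0.104)³ = -5.275×10^-7 C.
Since E is radial and uniform over the Gaussian sphere, Φ = E·4πr² = Q_enc/ε₀.
E = |Q_enc|/(4πε₀r²) = (5.275×10^-7)/(4π·8.85×10^-12·(0.0287)²) = 5.76e6 N/C.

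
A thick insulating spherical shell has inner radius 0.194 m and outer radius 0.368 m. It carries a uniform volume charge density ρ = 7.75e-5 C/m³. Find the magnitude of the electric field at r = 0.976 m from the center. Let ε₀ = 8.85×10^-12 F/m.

E ≈ 1.30×10^5 V/m

Symmetry ⇒ E = E(r) r̂. Gaussian sphere of radius r = 0.976 m (r > 0.368 m, enclosing the whole shell).
Q_enc = ρ·(4π/3)(b³ − a³) = (7.75×10^-5)·(4π/3)·((0.368)³ − (0.194)³) = 1.381e-5 C.
Gauss's law: E·4πr² = Q_enc/ε₀.
E = |Q_enc|/(4πε₀r²) = (1.381e-5)/(4π·8.85×10^-12·(0.976)²) = 1.30×10^5 N/C.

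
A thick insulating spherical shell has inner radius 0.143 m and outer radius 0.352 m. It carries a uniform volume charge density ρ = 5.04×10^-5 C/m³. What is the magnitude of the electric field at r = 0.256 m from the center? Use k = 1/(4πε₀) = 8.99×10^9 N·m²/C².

Take a concentric spherical Gaussian surface of radius r = 0.256 m (within the shell material, 0.143 m < r < 0.352 m).
Enclosed charge is the volume from a to r: Q_enc = (4π/3)ρ(r³ − a³) = 2.925e-6 C.
Applying ∮E·dA = Q_enc/ε₀ with Φ = E(4πr²):
E = k|Q_enc|/r² = (8.99×10^9)(2.925×10^-6)/(0.256)² = 4.01×10^5 N/C.

|E| ≈ 4.01×10^5 N/C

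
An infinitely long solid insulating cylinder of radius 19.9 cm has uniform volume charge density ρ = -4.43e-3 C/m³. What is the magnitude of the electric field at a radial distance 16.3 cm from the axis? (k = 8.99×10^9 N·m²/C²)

By cylindrical symmetry E is radial; use a coaxial Gaussian cylinder of radius 16.3 cm and length L (r < R).
Charge inside radius r per length L is ρ·πr²·L, so λ_enc = ρπr² = -3.698e-4 C/m.
Since E is radial and uniform over the curved surface, Φ = E·2πrL = Q_enc/ε₀ = λ_enc L/ε₀.
E = 2k|λ_enc|/r = 2(8.99×10^9)(3.698e-4)/(0.163) = 4.08e7 N/C.

|E| = 4.08×10^7 N/C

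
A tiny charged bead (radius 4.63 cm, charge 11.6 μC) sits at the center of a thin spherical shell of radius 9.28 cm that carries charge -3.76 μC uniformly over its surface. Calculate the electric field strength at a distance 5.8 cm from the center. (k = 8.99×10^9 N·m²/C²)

|E| ≈ 3.10e7 N/C

Use a concentric Gaussian sphere at r = 5.8 cm (between the bodies, 4.63 cm < r < 9.28 cm).
Only the inner charge is enclosed; the outer shell contributes nothing inside itself. Q_enc = 11.6 μC = 1.16×10^-5 C.
Applying ∮E·dA = Q_enc/ε₀ with Φ = E(4πr²):
E = k|Q_enc|/r² = (8.99×10^9)(1.16×10^-5)/(0.058)² = 3.10×10^7 N/C.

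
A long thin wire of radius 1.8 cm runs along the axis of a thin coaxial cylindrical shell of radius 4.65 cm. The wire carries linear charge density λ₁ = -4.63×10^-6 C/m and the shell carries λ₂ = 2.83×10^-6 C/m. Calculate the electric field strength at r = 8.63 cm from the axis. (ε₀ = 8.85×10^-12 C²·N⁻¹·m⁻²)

E = 3.75e5 N/C

Coaxial Gaussian cylinder, radius r = 8.63 cm, length L (r > 4.65 cm, enclosing both).
λ_enc = λ₁ + λ₂ = (-4.63×10^-6) + (2.83×10^-6) = -1.80e-6 C/m.
By Gauss's law (flux through the curved wall only), E·2πrL = λ_enc L/ε₀.
E = |λ_enc|/(2πε₀r) = (1.80e-6)/(2π·8.85×10^-12·0.0863) = 3.75×10^5 N/C.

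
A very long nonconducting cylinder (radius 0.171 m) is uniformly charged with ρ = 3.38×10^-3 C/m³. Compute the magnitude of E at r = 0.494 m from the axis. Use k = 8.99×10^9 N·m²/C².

1.13×10^7 N/C

Take a coaxial cylindrical Gaussian surface of radius r = 0.494 m and length L (r > 0.171 m, full cross-section enclosed).
λ_enc = ρ·πR² = (3.38×10^-3)π(0.171)² = 3.105e-4 C/m.
By Gauss's law (flux through the curved wall only), E·2πrL = λ_enc L/ε₀.
E = 2k|λ_enc|/r = 2(8.99×10^9)(3.105e-4)/(0.494) = 1.13e7 N/C.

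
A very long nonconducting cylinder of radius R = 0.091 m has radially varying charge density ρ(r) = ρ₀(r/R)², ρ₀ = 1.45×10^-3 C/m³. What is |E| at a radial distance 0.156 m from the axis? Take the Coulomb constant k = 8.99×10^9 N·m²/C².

E ≈ 2.17e6 V/m

Coaxial Gaussian cylinder, radius r = 0.156 m, length L (r > R, full charge per length enclosed).
λ_enc = 2π ∫₀^R ρ₀(r'/R)^2 r' dr' = 2πρ₀R²/4 = 1.886e-5 C/m.
Since E is radial and uniform over the curved surface, Φ = E·2πrL = Q_enc/ε₀ = λ_enc L/ε₀.
E = 2k|λ_enc|/r = 2(8.99×10^9)(1.886×10^-5)/(0.156) = 2.17×10^6 N/C.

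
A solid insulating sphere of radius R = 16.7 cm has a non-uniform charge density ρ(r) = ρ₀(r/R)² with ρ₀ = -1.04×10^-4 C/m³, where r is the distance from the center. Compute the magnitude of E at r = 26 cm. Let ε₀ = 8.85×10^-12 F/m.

Use a concentric Gaussian sphere at r = 26 cm (r > R, all charge enclosed).
Q_enc = 4π ∫₀^R ρ₀(r'/R)^2 r'² dr' = 4πρ₀R³/5 = -1.217×10^-6 C.
Applying ∮E·dA = Q_enc/ε₀ with Φ = E(4πr²):
E = |Q_enc|/(4πε₀r²) = (1.217×10^-6)/(4π·8.85×10^-12·(0.26)²) = 1.62e5 N/C.

1.62×10^5 V/m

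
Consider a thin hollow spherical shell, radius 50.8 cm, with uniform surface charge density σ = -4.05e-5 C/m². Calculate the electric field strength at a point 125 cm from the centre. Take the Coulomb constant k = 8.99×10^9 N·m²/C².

|E| ≈ 7.56×10^5 V/m

Take a concentric spherical Gaussian surface of radius r = 125 cm (r > 50.8 cm).
The entire shell is enclosed: Q_enc = σ·4πR² = (-4.05×10^-5)·4π·(0.508)² = -1.313×10^-4 C.
By Gauss's law, ∮E·dA = E·4πr² = Q_enc/ε₀.
E = k|Q_enc|/r² = (8.99×10^9)(1.313×10^-4)/(1.25)² = 7.56e5 N/C.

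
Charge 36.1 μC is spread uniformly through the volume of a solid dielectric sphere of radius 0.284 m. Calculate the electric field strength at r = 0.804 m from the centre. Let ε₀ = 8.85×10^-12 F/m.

Take a concentric spherical Gaussian surface of radius r = 0.804 m (r > R, so the entire charge is enclosed).
Q_enc = 36.1 μC = 3.61e-5 C.
By Gauss's law, ∮E·dA = E·4πr² = Q_enc/ε₀.
E = |Q_enc|/(4πε₀r²) = (3.61×10^-5)/(4π·8.85×10^-12·(0.804)²) = 5.02×10^5 N/C.

|E| ≈ 5.02e5 N/C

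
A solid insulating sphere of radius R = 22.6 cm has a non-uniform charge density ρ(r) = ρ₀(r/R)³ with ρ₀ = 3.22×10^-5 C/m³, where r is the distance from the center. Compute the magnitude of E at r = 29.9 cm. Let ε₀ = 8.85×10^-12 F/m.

Take a concentric spherical Gaussian surface of radius r = 29.9 cm (r > R, all charge enclosed).
Q_enc = 4π ∫₀^R ρ₀(r'/R)^3 r'² dr' = 4πρ₀R³/6 = 7.785e-7 C.
Since E is radial and uniform over the Gaussian sphere, Φ = E·4πr² = Q_enc/ε₀.
E = |Q_enc|/(4πε₀r²) = (7.785e-7)/(4π·8.85×10^-12·(0.299)²) = 7.83×10^4 N/C.

|E| ≈ 7.83e4 N/C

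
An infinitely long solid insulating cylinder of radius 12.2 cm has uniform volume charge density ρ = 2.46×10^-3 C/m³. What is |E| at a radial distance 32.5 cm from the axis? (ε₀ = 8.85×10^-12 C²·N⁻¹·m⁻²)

E = 6.36e6 N/C

Coaxial Gaussian cylinder, radius r = 32.5 cm, length L (r > 12.2 cm, full cross-section enclosed).
λ_enc = ρ·πR² = (2.46×10^-3)π(0.122)² = 1.15×10^-4 C/m.
Applying ∮E·dA = Q_enc/ε₀ with the end caps contributing no flux:
E = |λ_enc|/(2πε₀r) = (1.15×10^-4)/(2π·8.85×10^-12·0.325) = 6.36×10^6 N/C.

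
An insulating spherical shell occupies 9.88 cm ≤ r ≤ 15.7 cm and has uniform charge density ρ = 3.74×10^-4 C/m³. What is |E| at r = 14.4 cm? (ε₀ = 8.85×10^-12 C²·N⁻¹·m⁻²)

By spherical symmetry E is radial; choose a Gaussian sphere of radius r = 14.4 cm (within the shell material, 9.88 cm < r < 15.7 cm).
Enclosed charge is the volume from a to r: Q_enc = (4π/3)ρ(r³ − a³) = 3.167×10^-6 C.
Applying ∮E·dA = Q_enc/ε₀ with Φ = E(4πr²):
E = |Q_enc|/(4πε₀r²) = (3.167×10^-6)/(4π·8.85×10^-12·(0.144)²) = 1.37×10^6 N/C.

1.37×10^6 N/C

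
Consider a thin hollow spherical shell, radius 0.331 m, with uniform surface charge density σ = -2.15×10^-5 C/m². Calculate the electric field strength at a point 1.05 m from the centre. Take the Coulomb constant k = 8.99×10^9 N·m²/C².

E ≈ 2.41e5 V/m

Take a concentric spherical Gaussian surface of radius r = 1.05 m (r > 0.331 m).
The entire shell is enclosed: Q_enc = σ·4πR² = (-2.15e-5)·4π·(0.331)² = -2.96e-5 C.
Gauss's law: E·4πr² = Q_enc/ε₀.
E = k|Q_enc|/r² = (8.99×10^9)(2.96×10^-5)/(1.05)² = 2.41e5 N/C.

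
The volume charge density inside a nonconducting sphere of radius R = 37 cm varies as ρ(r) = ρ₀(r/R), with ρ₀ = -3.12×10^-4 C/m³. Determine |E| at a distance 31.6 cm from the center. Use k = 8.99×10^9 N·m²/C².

2.38e6 V/m

By spherical symmetry E is radial; choose a Gaussian sphere of radius r = 31.6 cm (r < R).
Integrate the density: Q_enc = 4π ∫₀^r ρ₀(r'/R)^1 r'² dr' = 4πρ₀ r^4/(4·R) = -2.642e-5 C.
Applying ∮E·dA = Q_enc/ε₀ with Φ = E(4πr²):
E = k|Q_enc|/r² = (8.99×10^9)(2.642e-5)/(0.316)² = 2.38×10^6 N/C.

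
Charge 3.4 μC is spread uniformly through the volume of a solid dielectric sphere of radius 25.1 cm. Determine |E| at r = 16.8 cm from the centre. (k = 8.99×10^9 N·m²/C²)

E = 3.25×10^5 V/m

Take a concentric spherical Gaussian surface of radius r = 16.8 cm (r < R).
Only the charge within r is enclosed: Q_enc = Q·(r/R)³ = (3.4 μC)·(16.8 cm/25.1 cm)³ = 1.019×10^-6 C.
By Gauss's law, ∮E·dA = E·4πr² = Q_enc/ε₀.
E = k|Q_enc|/r² = (8.99×10^9)(1.019×10^-6)/(0.168)² = 3.25×10^5 N/C.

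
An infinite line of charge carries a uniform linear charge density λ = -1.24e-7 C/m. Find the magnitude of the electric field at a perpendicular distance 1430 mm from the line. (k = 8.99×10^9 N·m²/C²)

E ≈ 1.56×10^3 V/m

By cylindrical symmetry E is radial; use a coaxial Gaussian cylinder of radius 1430 mm and length L.
Q_enc = λL, so λ_enc = -1.24e-7 C/m.
By Gauss's law (flux through the curved wall only), E·2πrL = λ_enc L/ε₀.
E = 2k|λ_enc|/r = 2(8.99×10^9)(1.24×10^-7)/(1.43) = 1.56×10^3 N/C.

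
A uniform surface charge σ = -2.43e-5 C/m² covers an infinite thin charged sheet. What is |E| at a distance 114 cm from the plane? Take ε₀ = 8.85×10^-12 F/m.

E ≈ 1.37×10^6 N/C

The symmetry is planar: E is normal to the sheet and the same magnitude on both sides. Take a pillbox straddling the sheet with end-cap area A.
Only the two end caps contribute flux: Φ = 2EA. With Q_enc = σA, Gauss's law gives E = |σ|/(2ε₀).
E = |σ|/(2ε₀) = (2.43e-5)/(2·8.85×10^-12) = 1.37×10^6 N/C.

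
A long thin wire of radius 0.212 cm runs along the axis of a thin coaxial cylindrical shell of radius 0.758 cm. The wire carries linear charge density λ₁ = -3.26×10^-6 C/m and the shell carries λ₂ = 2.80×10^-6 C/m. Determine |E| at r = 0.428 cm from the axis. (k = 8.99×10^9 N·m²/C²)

|E| = 1.37×10^7 V/m

By cylindrical symmetry E is radial; use a coaxial Gaussian cylinder of radius 0.428 cm and length L (between the conductors, 0.212 cm < r < 0.758 cm).
Only the inner wire is enclosed; the outer shell contributes nothing inside itself. λ_enc = λ₁ = -3.26×10^-6 C/m.
Gauss's law: E·2πrL = λ_enc L/ε₀.
E = 2k|λ_enc|/r = 2(8.99×10^9)(3.26×10^-6)/(0.00428) = 1.37×10^7 N/C.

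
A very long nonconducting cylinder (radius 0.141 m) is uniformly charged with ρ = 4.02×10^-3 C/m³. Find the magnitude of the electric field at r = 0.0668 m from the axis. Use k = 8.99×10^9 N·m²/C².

Choose a coaxial cylinder of radius r = 0.0668 m (arbitrary length L) as the Gaussian surface (r < R).
Charge inside radius r per length L is ρ·πr²·L, so λ_enc = ρπr² = 5.635×10^-5 C/m.
Since E is radial and uniform over the curved surface, Φ = E·2πrL = Q_enc/ε₀ = λ_enc L/ε₀.
E = 2k|λ_enc|/r = 2(8.99×10^9)(5.635×10^-5)/(0.0668) = 1.52×10^7 N/C.

E ≈ 1.52e7 N/C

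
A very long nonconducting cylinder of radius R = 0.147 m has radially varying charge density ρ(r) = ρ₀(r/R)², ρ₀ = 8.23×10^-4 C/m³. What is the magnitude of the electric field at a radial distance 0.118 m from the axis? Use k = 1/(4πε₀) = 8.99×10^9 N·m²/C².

E = 1.77×10^6 N/C

Take a coaxial cylindrical Gaussian surface of radius r = 0.118 m and length L (r < R).
Integrating ρ over the cross-section to radius r: λ_enc = (2πρ₀/R²) ∫₀^r r'^3 dr' = 2πρ₀ r^4/(4·R²) = 1.16×10^-5 C/m.
Applying ∮E·dA = Q_enc/ε₀ with the end caps contributing no flux:
E = 2k|λ_enc|/r = 2(8.99×10^9)(1.16×10^-5)/(0.118) = 1.77×10^6 N/C.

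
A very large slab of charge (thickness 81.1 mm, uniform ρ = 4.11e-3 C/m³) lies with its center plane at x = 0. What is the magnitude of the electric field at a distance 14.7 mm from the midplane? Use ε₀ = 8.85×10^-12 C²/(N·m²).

By symmetry E is perpendicular to the slab. A Gaussian pillbox from −14.7 mm to +14.7 mm (face area A) lies entirely within the slab.
Q_enc = ρ·(2x)·A and flux = 2EA, so 2EA = 2ρxA/ε₀ ⇒ E = |ρ|x/ε₀.
E = (4.11×10^-3)(0.0147)/(8.85×10^-12) = 6.83e6 N/C.

E ≈ 6.83×10^6 V/m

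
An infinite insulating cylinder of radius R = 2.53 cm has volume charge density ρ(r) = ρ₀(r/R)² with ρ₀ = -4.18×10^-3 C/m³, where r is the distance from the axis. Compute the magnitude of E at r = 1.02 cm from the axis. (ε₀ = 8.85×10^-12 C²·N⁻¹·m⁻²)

Coaxial Gaussian cylinder, radius r = 1.02 cm, length L (r < R).
Integrating ρ over the cross-section to radius r: λ_enc = (2πρ₀/R²) ∫₀^r r'^3 dr' = 2πρ₀ r^4/(4·R²) = -1.11×10^-7 C/m.
Since E is radial and uniform over the curved surface, Φ = E·2πrL = Q_enc/ε₀ = λ_enc L/ε₀.
E = |λ_enc|/(2πε₀r) = (1.11×10^-7)/(2π·8.85×10^-12·0.0102) = 1.96e5 N/C.

E = 1.96e5 N/C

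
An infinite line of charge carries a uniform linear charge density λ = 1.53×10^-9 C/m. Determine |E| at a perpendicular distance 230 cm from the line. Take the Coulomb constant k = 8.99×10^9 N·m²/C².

E = 12 N/C

Choose a coaxial cylinder of radius r = 230 cm (arbitrary length L) as the Gaussian surface.
Q_enc = λL, so λ_enc = 1.53e-9 C/m.
Gauss's law: E·2πrL = λ_enc L/ε₀.
E = 2k|λ_enc|/r = 2(8.99×10^9)(1.53e-9)/(2.3) = 12 N/C.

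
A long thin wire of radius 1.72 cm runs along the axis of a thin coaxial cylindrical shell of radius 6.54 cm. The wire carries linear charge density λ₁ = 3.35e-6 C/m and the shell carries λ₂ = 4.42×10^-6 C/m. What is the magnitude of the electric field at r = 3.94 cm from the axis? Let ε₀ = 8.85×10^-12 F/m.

E = 1.53×10^6 V/m

Take a coaxial cylindrical Gaussian surface of radius r = 3.94 cm and length L (between the conductors, 1.72 cm < r < 6.54 cm).
Only the inner wire is enclosed; the outer shell contributes nothing inside itself. λ_enc = λ₁ = 3.35×10^-6 C/m.
Applying ∮E·dA = Q_enc/ε₀ with the end caps contributing no flux:
E = |λ_enc|/(2πε₀r) = (3.35×10^-6)/(2π·8.85×10^-12·0.0394) = 1.53×10^6 N/C.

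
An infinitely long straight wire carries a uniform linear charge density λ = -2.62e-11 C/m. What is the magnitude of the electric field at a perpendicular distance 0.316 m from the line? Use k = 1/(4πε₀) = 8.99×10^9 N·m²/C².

|E| ≈ 1.49 N/C

Take a coaxial cylindrical Gaussian surface of radius r = 0.316 m and length L.
Q_enc = λL, so λ_enc = -2.62e-11 C/m.
Gauss's law: E·2πrL = λ_enc L/ε₀.
E = 2k|λ_enc|/r = 2(8.99×10^9)(2.62e-11)/(0.316) = 1.49 N/C.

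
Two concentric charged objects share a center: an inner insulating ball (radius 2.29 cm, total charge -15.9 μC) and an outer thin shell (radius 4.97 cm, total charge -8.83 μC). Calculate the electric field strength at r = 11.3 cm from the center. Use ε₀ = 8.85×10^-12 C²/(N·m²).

E = 1.74e7 N/C

Symmetry ⇒ E = E(r) r̂. Gaussian sphere of radius r = 11.3 cm (r > 4.97 cm, enclosing both).
Q_enc = (-15.9 μC) + (-8.83 μC) = -2.473×10^-5 C.
Since E is radial and uniform over the Gaussian sphere, Φ = E·4πr² = Q_enc/ε₀.
E = |Q_enc|/(4πε₀r²) = (2.473×10^-5)/(4π·8.85×10^-12·(0.113)²) = 1.74e7 N/C.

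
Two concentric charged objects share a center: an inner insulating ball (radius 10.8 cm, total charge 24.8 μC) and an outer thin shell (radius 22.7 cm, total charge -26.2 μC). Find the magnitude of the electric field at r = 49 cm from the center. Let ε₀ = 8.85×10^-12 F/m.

E ≈ 5.24×10^4 N/C

Use a concentric Gaussian sphere at r = 49 cm (r > 22.7 cm, enclosing both).
Q_enc = (24.8 μC) + (-26.2 μC) = -1.40×10^-6 C.
By Gauss's law, ∮E·dA = E·4πr² = Q_enc/ε₀.
E = |Q_enc|/(4πε₀r²) = (1.40e-6)/(4π·8.85×10^-12·(0.49)²) = 5.24e4 N/C.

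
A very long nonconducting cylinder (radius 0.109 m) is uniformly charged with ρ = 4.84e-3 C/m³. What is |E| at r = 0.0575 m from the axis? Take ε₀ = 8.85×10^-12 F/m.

|E| = 1.57×10^7 N/C

By cylindrical symmetry E is radial; use a coaxial Gaussian cylinder of radius 0.0575 m and length L (r < R).
Charge inside radius r per length L is ρ·πr²·L, so λ_enc = ρπr² = 5.027×10^-5 C/m.
Since E is radial and uniform over the curved surface, Φ = E·2πrL = Q_enc/ε₀ = λ_enc L/ε₀.
E = |λ_enc|/(2πε₀r) = (5.027e-5)/(2π·8.85×10^-12·0.0575) = 1.57×10^7 N/C.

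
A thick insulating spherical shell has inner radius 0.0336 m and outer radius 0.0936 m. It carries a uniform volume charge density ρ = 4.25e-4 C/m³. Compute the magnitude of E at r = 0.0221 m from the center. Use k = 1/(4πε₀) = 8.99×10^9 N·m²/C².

Take a concentric spherical Gaussian surface of radius r = 0.0221 m (r < 0.0336 m, inside the empty cavity).
Q_enc = 0 (all charge lies at larger r); Gauss's law gives E = 0.

E = 0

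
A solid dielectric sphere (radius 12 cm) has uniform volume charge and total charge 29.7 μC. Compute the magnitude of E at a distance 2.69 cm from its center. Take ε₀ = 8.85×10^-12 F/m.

By spherical symmetry E is radial; choose a Gaussian sphere of radius r = 2.69 cm (r < R).
Only the charge within r is enclosed: Q_enc = Q·(r/R)³ = (29.7 μC)·(2.69 cm/12 cm)³ = 3.346×10^-7 C.
Gauss's law: E·4πr² = Q_enc/ε₀.
E = |Q_enc|/(4πε₀r²) = (3.346×10^-7)/(4π·8.85×10^-12·(0.0269)²) = 4.16×10^6 N/C.

E = 4.16×10^6 N/C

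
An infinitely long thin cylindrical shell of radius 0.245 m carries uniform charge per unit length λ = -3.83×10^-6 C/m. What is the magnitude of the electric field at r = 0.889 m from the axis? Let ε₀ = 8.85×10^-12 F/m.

Choose a coaxial cylinder of radius r = 0.889 m (arbitrary length L) as the Gaussian surface (r > 0.245 m).
The full line charge is enclosed: λ_enc = -3.83×10^-6 C/m.
Since E is radial and uniform over the curved surface, Φ = E·2πrL = Q_enc/ε₀ = λ_enc L/ε₀.
E = |λ_enc|/(2πε₀r) = (3.83e-6)/(2π·8.85×10^-12·0.889) = 7.75×10^4 N/C.

7.75×10^4 V/m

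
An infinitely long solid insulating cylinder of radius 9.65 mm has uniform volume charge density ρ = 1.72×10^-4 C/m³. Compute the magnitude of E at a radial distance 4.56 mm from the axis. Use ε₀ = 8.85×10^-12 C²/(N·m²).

Choose a coaxial cylinder of radius r = 4.56 mm (arbitrary length L) as the Gaussian surface (r < R).
Charge inside radius r per length L is ρ·πr²·L, so λ_enc = ρπr² = 1.124×10^-8 C/m.
Gauss's law: E·2πrL = λ_enc L/ε₀.
E = |λ_enc|/(2πε₀r) = (1.124e-8)/(2π·8.85×10^-12·0.00456) = 4.43×10^4 N/C.

|E| = 4.43×10^4 N/C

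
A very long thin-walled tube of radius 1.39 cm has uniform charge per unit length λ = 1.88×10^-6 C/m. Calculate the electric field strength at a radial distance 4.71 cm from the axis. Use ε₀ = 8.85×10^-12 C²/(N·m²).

Coaxial Gaussian cylinder, radius r = 4.71 cm, length L (r > 1.39 cm).
The full line charge is enclosed: λ_enc = 1.88×10^-6 C/m.
By Gauss's law (flux through the curved wall only), E·2πrL = λ_enc L/ε₀.
E = |λ_enc|/(2πε₀r) = (1.88×10^-6)/(2π·8.85×10^-12·0.0471) = 7.18×10^5 N/C.

|E| ≈ 7.18×10^5 N/C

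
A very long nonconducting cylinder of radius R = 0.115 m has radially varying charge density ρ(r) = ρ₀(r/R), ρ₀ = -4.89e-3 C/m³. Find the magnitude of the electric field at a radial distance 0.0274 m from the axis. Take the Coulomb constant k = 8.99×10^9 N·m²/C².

Choose a coaxial cylinder of radius r = 0.0274 m (arbitrary length L) as the Gaussian surface (r < R).
λ_enc = ∫₀^r ρ(r')·2πr' dr' = (2πρ₀/R)·r^3/3 = -1.832×10^-6 C/m.
Since E is radial and uniform over the curved surface, Φ = E·2πrL = Q_enc/ε₀ = λ_enc L/ε₀.
E = 2k|λ_enc|/r = 2(8.99×10^9)(1.832×10^-6)/(0.0274) = 1.20e6 N/C.

E = 1.20×10^6 V/m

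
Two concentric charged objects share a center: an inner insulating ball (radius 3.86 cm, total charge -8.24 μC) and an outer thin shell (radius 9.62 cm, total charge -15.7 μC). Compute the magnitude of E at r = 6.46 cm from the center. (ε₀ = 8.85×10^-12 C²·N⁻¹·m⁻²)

|E| = 1.78×10^7 N/C

Symmetry ⇒ E = E(r) r̂. Gaussian sphere of radius r = 6.46 cm (between the bodies, 3.86 cm < r < 9.62 cm).
The shell at 9.62 cm lies outside the Gaussian surface, so Q_enc = -8.24 μC = -8.24×10^-6 C.
Applying ∮E·dA = Q_enc/ε₀ with Φ = E(4πr²):
E = |Q_enc|/(4πε₀r²) = (8.24×10^-6)/(4π·8.85×10^-12·(0.0646)²) = 1.78×10^7 N/C.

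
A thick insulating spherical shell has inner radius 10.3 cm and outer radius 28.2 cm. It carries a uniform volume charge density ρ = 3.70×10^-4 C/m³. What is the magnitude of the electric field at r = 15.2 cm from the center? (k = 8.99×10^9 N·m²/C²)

|E| = 1.46e6 V/m

Take a concentric spherical Gaussian surface of radius r = 15.2 cm (within the shell material, 10.3 cm < r < 28.2 cm).
Only the shell between 10.3 cm and r is enclosed: Q_enc = ρ·(4π/3)(r³ − a³) = (3.70e-4)·(4π/3)·((0.152)³ − (0.103)³) = 3.749e-6 C.
Applying ∮E·dA = Q_enc/ε₀ with Φ = E(4πr²):
E = k|Q_enc|/r² = (8.99×10^9)(3.749×10^-6)/(0.152)² = 1.46×10^6 N/C.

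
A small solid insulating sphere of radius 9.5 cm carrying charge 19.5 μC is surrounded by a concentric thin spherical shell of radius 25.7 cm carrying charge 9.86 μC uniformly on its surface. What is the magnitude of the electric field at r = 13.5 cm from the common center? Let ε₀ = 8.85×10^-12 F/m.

E = 9.62×10^6 N/C

Symmetry ⇒ E = E(r) r̂. Gaussian sphere of radius r = 13.5 cm (between the bodies, 9.5 cm < r < 25.7 cm).
The shell at 25.7 cm lies outside the Gaussian surface, so Q_enc = 19.5 μC = 1.95×10^-5 C.
Applying ∮E·dA = Q_enc/ε₀ with Φ = E(4πr²):
E = |Q_enc|/(4πε₀r²) = (1.95e-5)/(4π·8.85×10^-12·(0.135)²) = 9.62×10^6 N/C.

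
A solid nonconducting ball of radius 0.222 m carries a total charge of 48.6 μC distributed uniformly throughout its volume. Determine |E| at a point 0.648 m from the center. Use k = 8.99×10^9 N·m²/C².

1.04e6 N/C

Take a concentric spherical Gaussian surface of radius r = 0.648 m (r > R, so the entire charge is enclosed).
Q_enc = 48.6 μC = 4.86×10^-5 C.
By Gauss's law, ∮E·dA = E·4πr² = Q_enc/ε₀.
E = k|Q_enc|/r² = (8.99×10^9)(4.86×10^-5)/(0.648)² = 1.04e6 N/C.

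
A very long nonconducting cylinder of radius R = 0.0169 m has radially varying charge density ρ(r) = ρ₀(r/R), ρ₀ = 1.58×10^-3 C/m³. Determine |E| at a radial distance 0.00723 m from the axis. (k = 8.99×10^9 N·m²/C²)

E = 1.84e5 V/m

Coaxial Gaussian cylinder, radius r = 0.00723 m, length L (r < R).
Integrating ρ over the cross-section to radius r: λ_enc = (2πρ₀/R) ∫₀^r r'^2 dr' = 2πρ₀ r^3/(3·R) = 7.40×10^-8 C/m.
Since E is radial and uniform over the curved surface, Φ = E·2πrL = Q_enc/ε₀ = λ_enc L/ε₀.
E = 2k|λ_enc|/r = 2(8.99×10^9)(7.40e-8)/(0.00723) = 1.84×10^5 N/C.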